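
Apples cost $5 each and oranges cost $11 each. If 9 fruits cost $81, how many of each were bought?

Let a = apples, o = oranges.
a + o = 9
5a + 11o = 81
Substitute o = 9 - a:
5a + 11(9 - a) = 81
(5 - 11)a = 81 - 99
-6a = -18
a = 3, o = 9 - 3 = 6

Apples: 3, Oranges: 6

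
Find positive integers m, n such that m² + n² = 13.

Search for m with 13 - m² a perfect square.
m = 2: 13 - 2² = 13 - 4 = 9 = 3² ✓
So m = 2, n = 3.

m = 2, n = 3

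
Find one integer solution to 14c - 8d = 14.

Step 1: Check solvability.
gcd(14, 8) = 2
Since 2 divides 14, solutions exist.

Step 2: Apply extended Euclidean algorithm to find gcd.
We find integers such that 14*x0 + 8*y0 = 2

Step 3: Scale the particular solution.
Multiply by 14/2 = 7:
c = -7, d = -14

Step 4: Verify.
14*(-7) - 8*(-14) = 14 = 14 ✓

c = -7, d = -14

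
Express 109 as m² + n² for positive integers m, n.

We need to find integers m, n > 0 such that m² + n² = 109.
Trying m = 3: n² = 109 - 3² = 109 - 9 = 100
n = 10
Check: 3² + 10² = 9 + 100 = 109 ✓

109 = 3² + 10²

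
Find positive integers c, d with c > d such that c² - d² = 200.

Factor: c² - d² = (c+d)(c-d) = 200.
We need two factors of 200 with the same parity.
Use c+d = 100 and c-d = 2 (product 100·2 = 200).
Adding: 2c = 102, so c = 51.
Subtracting: 2d = 98, so d = 49.
Check: 51² - 49² = 2601 - 2401 = 200 ✓

c = 51, d = 49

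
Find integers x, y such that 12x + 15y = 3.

Step 1: Check solvability.
gcd(12, 15) = 3
Since 3 divides 3, solutions exist.

Step 2: Apply extended Euclidean algorithm to find gcd.
We find integers such that 12*x0 + 15*y0 = 3

Step 3: Scale the particular solution.
Multiply by 3/3 = 1:
x = -1, y = 1

Step 4: Verify.
12*(-1) + 15*(1) = 3 = 3 ✓

x = -1, y = 1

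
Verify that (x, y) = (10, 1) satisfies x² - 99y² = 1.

Compute x² = 10² = 100
Compute 99y² = 99·1² = 99·1 = 99
x² - 99y² = 100 - 99 = 1
Since this equals 1, (10, 1) is a solution.

Yes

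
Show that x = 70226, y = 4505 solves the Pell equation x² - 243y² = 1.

Compute x² = 70226² = 4931691076
Compute 243y² = 243·4505² = 243·20295025 = 4931691075
x² - 243y² = 4931691076 - 4931691075 = 1
Since this equals 1, (70226, 4505) is a solution.

Yes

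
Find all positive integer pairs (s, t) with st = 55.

The positive divisors of 55 are: 1, 5, 11, 55.
Each divisor d gives the pair (d, 55/d):
(1, 55), (5, 11), (11, 5), (55, 1)

(1, 55), (5, 11), (11, 5), (55, 1)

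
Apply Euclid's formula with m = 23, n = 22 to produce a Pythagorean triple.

a = m² - n² = 23² - 22² = 529 - 484 = 45
b = 2mn = 2·23·22 = 1012
c = m² + n² = 529 + 484 = 1013
Verify: 45² + 1012² = 2025 + 1024144 = 1026169 = 1013² ✓

(45, 1012, 1013)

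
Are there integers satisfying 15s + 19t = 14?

Step 1: Compute gcd(15, 19).
gcd(15, 19) = 1

Step 2: Check divisibility.
Does 1 divide 14? 14 = 1 x 14, so yes.

By the theorem on linear Diophantine equations, 15s + 19t = 14 has integer solutions if and only if gcd(15, 19) divides 14. Since 1 | 14, solutions exist.

Yes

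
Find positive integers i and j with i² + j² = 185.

We need to find integers i, j > 0 such that i² + j² = 185.
Trying i = 4: j² = 185 - 4² = 185 - 16 = 169
j = 13
Check: 4² + 13² = 16 + 169 = 185 ✓

185 = 4² + 13²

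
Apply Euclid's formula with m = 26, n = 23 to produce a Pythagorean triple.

a = m² - n² = 26² - 23² = 676 - 529 = 147
b = 2mn = 2·26·23 = 1196
c = m² + n² = 676 + 529 = 1205
Verify: 147² + 1196² = 21609 + 1430416 = 1452025 = 1205² ✓

(147, 1196, 1205)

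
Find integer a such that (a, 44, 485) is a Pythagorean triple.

a² = c² - b² = 485² - 44² = 235225 - 1936 = 233289
a = sqrt(233289) = 483

483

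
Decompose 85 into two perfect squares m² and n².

We need to find integers m, n > 0 such that m² + n² = 85.
Trying m = 2: n² = 85 - 2² = 85 - 4 = 81
n = 9
Check: 2² + 9² = 4 + 81 = 85 ✓

85 = 2² + 9²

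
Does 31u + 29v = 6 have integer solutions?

Step 1: Compute gcd(31, 29).
gcd(31, 29) = 1

Step 2: Check divisibility.
Does 1 divide 6? 6 = 1 x 6, so yes.

By the theorem on linear Diophantine equations, 31u + 29v = 6 has integer solutions if and only if gcd(31, 29) divides 6. Since 1 | 6, solutions exist.

Yes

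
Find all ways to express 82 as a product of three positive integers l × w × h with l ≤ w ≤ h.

Iterate l from 1 to ⌊82^(1/3)⌋. For each l dividing 82, iterate w ≥ l with w dividing 82/l, and set h = 82/(l·w).
Triples found (2): (1×1×82), (1×2×41)

(1×1×82), (1×2×41)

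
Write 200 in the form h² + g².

We need to find integers h, g > 0 such that h² + g² = 200.
Trying h = 2: g² = 200 - 2² = 200 - 4 = 196
g = 14
Check: 2² + 14² = 4 + 196 = 200 ✓

200 = 2² + 14²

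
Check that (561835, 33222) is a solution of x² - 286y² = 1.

Compute x² = 561835² = 315658567225
Compute 286y² = 286·33222² = 286·1103701284 = 315658567224
x² - 286y² = 315658567225 - 315658567224 = 1
Since this equals 1, (561835, 33222) is a solution.

Yes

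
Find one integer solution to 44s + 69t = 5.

Step 1: Check solvability.
gcd(44, 69) = 1
Since 1 divides 5, solutions exist.

Step 2: Apply extended Euclidean algorithm to find gcd.
We find integers such that 44*x0 + 69*y0 = 1

Step 3: Scale the particular solution.
Multiply by 5/1 = 5:
s = 55, t = -35

Step 4: Verify.
44*(55) + 69*(-35) = 5 = 5 ✓

s = 55, t = -35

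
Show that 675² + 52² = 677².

Compute a² + b² = 675² + 52² = 455625 + 2704 = 458329
Compute c² = 677² = 458329
Since 458329 = 458329, confirmed.

Yes, it is a Pythagorean triple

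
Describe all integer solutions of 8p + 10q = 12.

Step 1: Compute gcd(8, 10) = 2.
Since 2 divides 12, solutions exist.

Step 2: Find a particular solution using extended Euclidean algorithm.
We get p₀ = -6, q₀ = 6.
Check: 8*-6 + 10*6 = 12 = 12 ✓

Step 3: Write the general solution.
p = -6 + (10/2)t = -6 + 5t
q = 6 - (8/2)t = 6 - 4t
for any integer t.

p = -6 + 5t, q = 6 - 4t for integer t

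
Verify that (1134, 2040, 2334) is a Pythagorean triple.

Compute a² + b² = 1134² + 2040² = 1285956 + 4161600 = 5447556
Compute c² = 2334² = 5447556
Since 5447556 = 5447556, confirmed.

Yes, it is a Pythagorean triple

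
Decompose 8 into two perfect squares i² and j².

We need to find integers i, j > 0 such that i² + j² = 8.
Trying i = 2: j² = 8 - 2² = 8 - 4 = 4
j = 2
Check: 2² + 2² = 4 + 4 = 8 ✓

8 = 2² + 2²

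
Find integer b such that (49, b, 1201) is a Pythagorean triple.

b² = c² - a² = 1201² - 49² = 1442401 - 2401 = 1440000
b = sqrt(1440000) = 1200

1200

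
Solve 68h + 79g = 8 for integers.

Step 1: Check solvability.
gcd(68, 79) = 1
Since 1 divides 8, solutions exist.

Step 2: Apply extended Euclidean algorithm to find gcd.
We find integers such that 68*x0 + 79*y0 = 1

Step 3: Scale the particular solution.
Multiply by 8/1 = 8:
h = -288, g = 248

Step 4: Verify.
68*(-288) + 79*(248) = 8 = 8 ✓

h = -288, g = 248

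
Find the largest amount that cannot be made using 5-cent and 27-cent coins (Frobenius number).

For two coprime denominations a and b, the Frobenius number (largest value not representable as a non-negative combination) is ab - a - b.
Here gcd(5, 27) = 1, so they are coprime.
F(5, 27) = 5·27 - 5 - 27 = 135 - 32 = 103

103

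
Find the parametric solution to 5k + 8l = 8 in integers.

Step 1: Compute gcd(5, 8) = 1.
Since 1 divides 8, solutions exist.

Step 2: Find a particular solution using extended Euclidean algorithm.
We get k₀ = -24, l₀ = 16.
Check: 5*-24 + 8*16 = 8 = 8 ✓

Step 3: Write the general solution.
k = -24 + (8/1)t = -24 + 8t
l = 16 - (5/1)t = 16 - 5t
for any integer t.

k = -24 + 8t, l = 16 - 5t for integer t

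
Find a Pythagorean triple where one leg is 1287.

We need the other leg and hypotenuse such that 1287² + x² = c².
Take x = 2100, c = 2463: 1287² + 2100² = 1656369 + 4410000 = 6066369 = 2463² ✓
Triple: (1287, 2100, 2463)

(1287, 2100, 2463)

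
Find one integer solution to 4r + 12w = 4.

Step 1: Check solvability.
gcd(4, 12) = 4
Since 4 divides 4, solutions exist.

Step 2: Apply extended Euclidean algorithm to find gcd.
We find integers such that 4*x0 + 12*y0 = 4

Step 3: Scale the particular solution.
Multiply by 4/4 = 1:
r = 1, w = 0

Step 4: Verify.
4*(1) + 12*(0) = 4 = 4 ✓

r = 1, w = 0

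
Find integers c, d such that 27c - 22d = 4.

Step 1: Check solvability.
gcd(27, 22) = 1
Since 1 divides 4, solutions exist.

Step 2: Apply extended Euclidean algorithm to find gcd.
We find integers such that 27*x0 + 22*y0 = 1

Step 3: Scale the particular solution.
Multiply by 4/1 = 4:
c = 36, d = 44

Step 4: Verify.
27*(36) - 22*(44) = 4 = 4 ✓

c = 36, d = 44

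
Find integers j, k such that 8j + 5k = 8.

Step 1: Check solvability.
gcd(8, 5) = 1
Since 1 divides 8, solutions exist.

Step 2: Apply extended Euclidean algorithm to find gcd.
We find integers such that 8*x0 + 5*y0 = 1

Step 3: Scale the particular solution.
Multiply by 8/1 = 8:
j = 16, k = -24

Step 4: Verify.
8*(16) + 5*(-24) = 8 = 8 ✓

j = 16, k = -24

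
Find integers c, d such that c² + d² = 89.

We need to find integers c, d > 0 such that c² + d² = 89.
Trying c = 5: d² = 89 - 5² = 89 - 25 = 64
d = 8
Check: 5² + 8² = 25 + 64 = 89 ✓

89 = 5² + 8²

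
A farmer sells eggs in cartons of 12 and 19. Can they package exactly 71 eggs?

We need non-negative a, b with 12a + 19b = 71.
gcd(12, 19) = 1 divides 71, but no a in [0, 5] gives non-negative b.

No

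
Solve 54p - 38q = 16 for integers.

Step 1: Check solvability.
gcd(54, 38) = 2
Since 2 divides 16, solutions exist.

Step 2: Apply extended Euclidean algorithm to find gcd.
We find integers such that 54*x0 + 38*y0 = 2

Step 3: Scale the particular solution.
Multiply by 16/2 = 8:
p = -56, q = -80

Step 4: Verify.
54*(-56) - 38*(-80) = 16 = 16 ✓

p = -56, q = -80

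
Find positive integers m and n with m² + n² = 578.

We need to find integers m, n > 0 such that m² + n² = 578.
Trying m = 7: n² = 578 - 7² = 578 - 49 = 529
n = 23
Check: 7² + 23² = 49 + 529 = 578 ✓

578 = 7² + 23²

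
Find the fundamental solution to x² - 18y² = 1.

We seek the smallest positive integers (x, y) with x² - 18y² = 1, i.e., x² = 18y² + 1.
Try successive y values:
y = 1: x² = 18·1² + 1 = 19, not a perfect square
y = 2: x² = 18·2² + 1 = 73, not a perfect square
y = 3: x² = 18·3² + 1 = 163, not a perfect square
... continuing the search (or via continued fractions) ...
y = 4: x² = 18·4² + 1 = 289, x = 17 ✓

Verify: 17² - 18·4² = 289 - 288 = 1 ✓

x = 17, y = 4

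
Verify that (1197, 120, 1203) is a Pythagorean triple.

Compute a² + b²:
1197² + 120² = 1432809 + 14400 = 1447209
Compute c²:
1203² = 1447209
Since 1447209 = 1447209, it is a Pythagorean triple.

Yes, it is a Pythagorean triple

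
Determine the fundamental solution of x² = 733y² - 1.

We need x² = 733y² - 1. Try successive y:
y = 1: x² = 733·1² - 1 = 732, not a perfect square
y = 2: x² = 733·2² - 1 = 2931, not a perfect square
y = 3: x² = 733·3² - 1 = 6596, not a perfect square
...
y = 365: x² = 733·365² - 1 = 97653924 = 9882² ✓
Check: 9882² - 733·365² = 97653924 - 97653925 = -1 ✓

x = 9882, y = 365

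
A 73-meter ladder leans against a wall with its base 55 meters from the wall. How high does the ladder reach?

The ladder, wall, and ground form a right triangle with hypotenuse 73 and one leg 55.
By the Pythagorean theorem: h² = 73² - 55² = 5329 - 3025 = 2304
h = √2304 = 48 meters

48 meters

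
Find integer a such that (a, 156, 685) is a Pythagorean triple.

a² = c² - b² = 685² - 156² = 469225 - 24336 = 444889
a = sqrt(444889) = 667

667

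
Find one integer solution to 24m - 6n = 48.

Step 1: Check solvability.
gcd(24, 6) = 6
Since 6 divides 48, solutions exist.

Step 2: Apply extended Euclidean algorithm to find gcd.
We find integers such that 24*x0 + 6*y0 = 6

Step 3: Scale the particular solution.
Multiply by 48/6 = 8:
m = 0, n = -8

Step 4: Verify.
24*(0) - 6*(-8) = 48 = 48 ✓

m = 0, n = -8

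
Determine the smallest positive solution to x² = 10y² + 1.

We seek the smallest positive integers (x, y) with x² - 10y² = 1, i.e., x² = 10y² + 1.
Try successive y values:
y = 1: x² = 10·1² + 1 = 11, not a perfect square
y = 2: x² = 10·2² + 1 = 41, not a perfect square
y = 3: x² = 10·3² + 1 = 91, not a perfect square
... continuing the search (or via continued fractions) ...
y = 6: x² = 10·6² + 1 = 361, x = 19 ✓

Verify: 19² - 10·6² = 361 - 360 = 1 ✓

x = 19, y = 6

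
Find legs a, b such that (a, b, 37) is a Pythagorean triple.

We need a² + b² = 37² = 1369.
Trying: 35² + 12² = 1225 + 144 = 1369 ✓

(35, 12, 37)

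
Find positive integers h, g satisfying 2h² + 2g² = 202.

Try small values of h and check whether (202 - 2h²)/2 is a perfect square.
h = 1: 2·1² = 2, so 2g² = 202 - 2 = 200, giving g² = 100, g = 10.
Check: 2·1² + 2·10² = 2 + 200 = 202 ✓

h = 1, g = 10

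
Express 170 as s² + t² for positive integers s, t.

We need to find integers s, t > 0 such that s² + t² = 170.
Trying s = 1: t² = 170 - 1² = 170 - 1 = 169
t = 13
Check: 1² + 13² = 1 + 169 = 170 ✓

170 = 1² + 13²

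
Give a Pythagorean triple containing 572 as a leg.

We need the other leg and hypotenuse such that 572² + x² = c².
Take x = 555, c = 797: 572² + 555² = 327184 + 308025 = 635209 = 797² ✓
Triple: (555, 572, 797)

(555, 572, 797)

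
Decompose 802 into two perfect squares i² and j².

We need to find integers i, j > 0 such that i² + j² = 802.
Trying i = 19: j² = 802 - 19² = 802 - 361 = 441
j = 21
Check: 19² + 21² = 361 + 441 = 802 ✓

802 = 19² + 21²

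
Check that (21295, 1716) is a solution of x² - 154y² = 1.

Compute x² = 21295² = 453477025
Compute 154y² = 154·1716² = 154·2944656 = 453477024
x² - 154y² = 453477025 - 453477024 = 1
Since this equals 1, (21295, 1716) is a solution.

Yes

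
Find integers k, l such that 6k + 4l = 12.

Step 1: Check solvability.
gcd(6, 4) = 2
Since 2 divides 12, solutions exist.

Step 2: Apply extended Euclidean algorithm to find gcd.
We find integers such that 6*x0 + 4*y0 = 2

Step 3: Scale the particular solution.
Multiply by 12/2 = 6:
k = 6, l = -6

Step 4: Verify.
6*(6) + 4*(-6) = 12 = 12 ✓

k = 6, l = -6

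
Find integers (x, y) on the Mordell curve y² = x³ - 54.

Try small integer x values and check whether x³ - 54 is a perfect square.
x = 7: x³ - 54 = 7³ - 54 = 343 - 54 = 289
Is 289 a perfect square? 17² = 289 ✓
So (x, y) = (7, 17) is a solution.

x = 7, y = 17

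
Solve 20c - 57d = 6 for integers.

Step 1: Check solvability.
gcd(20, 57) = 1
Since 1 divides 6, solutions exist.

Step 2: Apply extended Euclidean algorithm to find gcd.
We find integers such that 20*x0 + 57*y0 = 1

Step 3: Scale the particular solution.
Multiply by 6/1 = 6:
c = 120, d = 42

Step 4: Verify.
20*(120) - 57*(42) = 6 = 6 ✓

c = 120, d = 42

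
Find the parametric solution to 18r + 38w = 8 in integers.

Step 1: Compute gcd(18, 38) = 2.
Since 2 divides 8, solutions exist.

Step 2: Find a particular solution using extended Euclidean algorithm.
We get r₀ = -8, w₀ = 4.
Check: 18*-8 + 38*4 = 8 = 8 ✓

Step 3: Write the general solution.
r = -8 + (38/2)t = -8 + 19t
w = 4 - (18/2)t = 4 - 9t
for any integer t.

r = -8 + 19t, w = 4 - 9t for integer t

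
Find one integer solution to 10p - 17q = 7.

Step 1: Check solvability.
gcd(10, 17) = 1
Since 1 divides 7, solutions exist.

Step 2: Apply extended Euclidean algorithm to find gcd.
We find integers such that 10*x0 + 17*y0 = 1

Step 3: Scale the particular solution.
Multiply by 7/1 = 7:
p = -35, q = -21

Step 4: Verify.
10*(-35) - 17*(-21) = 7 = 7 ✓

p = -35, q = -21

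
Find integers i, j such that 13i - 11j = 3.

Step 1: Check solvability.
gcd(13, 11) = 1
Since 1 divides 3, solutions exist.

Step 2: Apply extended Euclidean algorithm to find gcd.
We find integers such that 13*x0 + 11*y0 = 1

Step 3: Scale the particular solution.
Multiply by 3/1 = 3:
i = -15, j = -18

Step 4: Verify.
13*(-15) - 11*(-18) = 3 = 3 ✓

i = -15, j = -18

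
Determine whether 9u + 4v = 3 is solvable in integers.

Step 1: Compute gcd(9, 4).
gcd(9, 4) = 1

Step 2: Check divisibility.
Does 1 divide 3? 3 = 1 x 3, so yes.

By the theorem on linear Diophantine equations, 9u + 4v = 3 has integer solutions if and only if gcd(9, 4) divides 3. Since 1 | 3, solutions exist.

Yes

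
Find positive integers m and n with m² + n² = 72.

We need to find integers m, n > 0 such that m² + n² = 72.
Trying m = 6: n² = 72 - 6² = 72 - 36 = 36
n = 6
Check: 6² + 6² = 36 + 36 = 72 ✓

72 = 6² + 6²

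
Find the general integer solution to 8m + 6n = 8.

Step 1: Compute gcd(8, 6) = 2.
Since 2 divides 8, solutions exist.

Step 2: Find a particular solution using extended Euclidean algorithm.
We get m₀ = 4, n₀ = -4.
Check: 8*4 + 6*-4 = 8 = 8 ✓

Step 3: Write the general solution.
m = 4 + (6/2)t = 4 + 3t
n = -4 - (8/2)t = -4 - 4t
for any integer t.

m = 4 + 3t, n = -4 - 4t for integer t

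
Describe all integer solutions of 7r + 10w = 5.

Step 1: Compute gcd(7, 10) = 1.
Since 1 divides 5, solutions exist.

Step 2: Find a particular solution using extended Euclidean algorithm.
We get r₀ = 15, w₀ = -10.
Check: 7*15 + 10*-10 = 5 = 5 ✓

Step 3: Write the general solution.
r = 15 + (10/1)t = 15 + 10t
w = -10 - (7/1)t = -10 - 7t
for any integer t.

r = 15 + 10t, w = -10 - 7t for integer t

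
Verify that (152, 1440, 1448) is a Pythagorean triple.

Compute a² + b² = 152² + 1440² = 23104 + 2073600 = 2096704
Compute c² = 1448² = 2096704
Since 2096704 = 2096704, confirmed.

Yes, it is a Pythagorean triple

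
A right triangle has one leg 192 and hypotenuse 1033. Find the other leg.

a² = c² - b² = 1067089 - 36864 = 1030225
a = 1015

1015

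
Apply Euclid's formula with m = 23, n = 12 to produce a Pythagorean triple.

a = m² - n² = 23² - 12² = 529 - 144 = 385
b = 2mn = 2·23·12 = 552
c = m² + n² = 529 + 144 = 673
Verify: 385² + 552² = 148225 + 304704 = 452929 = 673² ✓

(385, 552, 673)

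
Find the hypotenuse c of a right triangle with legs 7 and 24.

c² = a² + b² = 7² + 24² = 49 + 576 = 625
c = 25

25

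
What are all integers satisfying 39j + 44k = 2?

Step 1: Compute gcd(39, 44) = 1.
Since 1 divides 2, solutions exist.

Step 2: Find a particular solution using extended Euclidean algorithm.
We get j₀ = -18, k₀ = 16.
Check: 39*-18 + 44*16 = 2 = 2 ✓

Step 3: Write the general solution.
j = -18 + (44/1)t = -18 + 44t
k = 16 - (39/1)t = 16 - 39t
for any integer t.

j = -18 + 44t, k = 16 - 39t for integer t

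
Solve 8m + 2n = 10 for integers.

Step 1: Check solvability.
gcd(8, 2) = 2
Since 2 divides 10, solutions exist.

Step 2: Apply extended Euclidean algorithm to find gcd.
We find integers such that 8*x0 + 2*y0 = 2

Step 3: Scale the particular solution.
Multiply by 10/2 = 5:
m = 0, n = 5

Step 4: Verify.
8*(0) + 2*(5) = 10 = 10 ✓

m = 0, n = 5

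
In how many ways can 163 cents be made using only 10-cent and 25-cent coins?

We need non-negative integers (x, y) with 10x + 25y = 163.
For each x from 0 to 16, check if (163 - 10x) is a non-negative multiple of 25.
Solutions (x, y): none
Count: 0

0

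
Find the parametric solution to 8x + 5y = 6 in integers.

Step 1: Compute gcd(8, 5) = 1.
Since 1 divides 6, solutions exist.

Step 2: Find a particular solution using extended Euclidean algorithm.
We get x₀ = 12, y₀ = -18.
Check: 8*12 + 5*-18 = 6 = 6 ✓

Step 3: Write the general solution.
x = 12 + (5/1)t = 12 + 5t
y = -18 - (8/1)t = -18 - 8t
for any integer t.

x = 12 + 5t, y = -18 - 8t for integer t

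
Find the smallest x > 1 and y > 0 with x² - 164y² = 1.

We seek the smallest positive integers (x, y) with x² - 164y² = 1, i.e., x² = 164y² + 1.
Try successive y values:
y = 1: x² = 164·1² + 1 = 165, not a perfect square
y = 2: x² = 164·2² + 1 = 657, not a perfect square
y = 3: x² = 164·3² + 1 = 1477, not a perfect square
... continuing the search (or via continued fractions) ...
y = 160: x² = 164·160² + 1 = 4198401, x = 2049 ✓

Verify: 2049² - 164·160² = 4198401 - 4198400 = 1 ✓

x = 2049, y = 160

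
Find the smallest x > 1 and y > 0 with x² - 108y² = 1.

We seek the smallest positive integers (x, y) with x² - 108y² = 1, i.e., x² = 108y² + 1.
Try successive y values:
y = 1: x² = 108·1² + 1 = 109, not a perfect square
y = 2: x² = 108·2² + 1 = 433, not a perfect square
y = 3: x² = 108·3² + 1 = 973, not a perfect square
... continuing the search (or via continued fractions) ...
y = 130: x² = 108·130² + 1 = 1825201, x = 1351 ✓

Verify: 1351² - 108·130² = 1825201 - 1825200 = 1 ✓

x = 1351, y = 130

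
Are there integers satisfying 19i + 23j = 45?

Step 1: Compute gcd(19, 23).
gcd(19, 23) = 1

Step 2: Check divisibility.
Does 1 divide 45? 45 = 1 x 45, so yes.

By the theorem on linear Diophantine equations, 19i + 23j = 45 has integer solutions if and only if gcd(19, 23) divides 45. Since 1 | 45, solutions exist.

Yes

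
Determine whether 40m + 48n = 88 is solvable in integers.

Step 1: Compute gcd(40, 48).
gcd(40, 48) = 8

Step 2: Check divisibility.
Does 8 divide 88? 88 = 8 x 11, so yes.

By the theorem on linear Diophantine equations, 40m + 48n = 88 has integer solutions if and only if gcd(40, 48) divides 88. Since 8 | 88, solutions exist.

Yes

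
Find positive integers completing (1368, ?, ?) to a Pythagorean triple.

We need the other leg and hypotenuse such that 1368² + x² = c².
Take x = 1120, c = 1768: 1368² + 1120² = 1871424 + 1254400 = 3125824 = 1768² ✓
Triple: (1368, 1120, 1768)

(1368, 1120, 1768)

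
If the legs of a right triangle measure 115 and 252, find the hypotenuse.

c² = a² + b² = 115² + 252² = 13225 + 63504 = 76729
c = 277

277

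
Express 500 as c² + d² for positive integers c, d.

We need to find integers c, d > 0 such that c² + d² = 500.
Trying c = 4: d² = 500 - 4² = 500 - 16 = 484
d = 22
Check: 4² + 22² = 16 + 484 = 500 ✓

500 = 4² + 22²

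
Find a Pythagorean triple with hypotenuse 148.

We need a² + b² = 148² = 21904.
Trying: 140² + 48² = 19600 + 2304 = 21904 ✓

(140, 48, 148)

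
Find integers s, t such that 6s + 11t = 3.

Step 1: Check solvability.
gcd(6, 11) = 1
Since 1 divides 3, solutions exist.

Step 2: Apply extended Euclidean algorithm to find gcd.
We find integers such that 6*x0 + 11*y0 = 1

Step 3: Scale the particular solution.
Multiply by 3/1 = 3:
s = 6, t = -3

Step 4: Verify.
6*(6) + 11*(-3) = 3 = 3 ✓

s = 6, t = -3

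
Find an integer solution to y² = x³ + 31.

Try small integer x values and check whether x³ + 31 is a perfect square.
x = -3: x³ + 31 = -3³ + 31 = -27 + 31 = 4
Is 4 a perfect square? 2² = 4 ✓
So (x, y) = (-3, -2) is a solution.

x = -3, y = -2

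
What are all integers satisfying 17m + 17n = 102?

Step 1: Compute gcd(17, 17) = 17.
Since 17 divides 102, solutions exist.

Step 2: Find a particular solution using extended Euclidean algorithm.
We get m₀ = 0, n₀ = 6.
Check: 17*0 + 17*6 = 102 = 102 ✓

Step 3: Write the general solution.
m = 0 + (17/17)t = 0 + 1t
n = 6 - (17/17)t = 6 - 1t
for any integer t.

m = 0 + 1t, n = 6 - 1t for integer t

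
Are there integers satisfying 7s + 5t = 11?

Step 1: Compute gcd(7, 5).
gcd(7, 5) = 1

Step 2: Check divisibility.
Does 1 divide 11? 11 = 1 x 11, so yes.

By the theorem on linear Diophantine equations, 7s + 5t = 11 has integer solutions if and only if gcd(7, 5) divides 11. Since 1 | 11, solutions exist.

Yes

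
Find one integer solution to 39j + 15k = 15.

Step 1: Check solvability.
gcd(39, 15) = 3
Since 3 divides 15, solutions exist.

Step 2: Apply extended Euclidean algorithm to find gcd.
We find integers such that 39*x0 + 15*y0 = 3

Step 3: Scale the particular solution.
Multiply by 15/3 = 5:
j = 10, k = -25

Step 4: Verify.
39*(10) + 15*(-25) = 15 = 15 ✓

j = 10, k = -25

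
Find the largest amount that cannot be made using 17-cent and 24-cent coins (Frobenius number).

For two coprime denominations a and b, the Frobenius number (largest value not representable as a non-negative combination) is ab - a - b.
Here gcd(17, 24) = 1, so they are coprime.
F(17, 24) = 17·24 - 17 - 24 = 408 - 41 = 367

367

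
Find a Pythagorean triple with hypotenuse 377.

We need a² + b² = 377² = 142129.
Trying: 135² + 352² = 18225 + 123904 = 142129 ✓

(135, 352, 377)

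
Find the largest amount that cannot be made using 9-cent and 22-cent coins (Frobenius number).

For two coprime denominations a and b, the Frobenius number (largest value not representable as a non-negative combination) is ab - a - b.
Here gcd(9, 22) = 1, so they are coprime.
F(9, 22) = 9·22 - 9 - 22 = 198 - 31 = 167

167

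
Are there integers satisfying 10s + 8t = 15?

Step 1: Compute gcd(10, 8).
gcd(10, 8) = 2

Step 2: Check divisibility.
Does 2 divide 15? 15 = 2 x 7 + 1, so no.

By the theorem on linear Diophantine equations, 10s + 8t = 15 has integer solutions if and only if gcd(10, 8) divides 15. Since 2 does not divide 15, no solutions exist.

No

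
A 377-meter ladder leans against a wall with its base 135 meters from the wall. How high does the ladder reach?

The ladder, wall, and ground form a right triangle with hypotenuse 377 and one leg 135.
By the Pythagorean theorem: h² = 377² - 135² = 142129 - 18225 = 123904
h = √123904 = 352 meters

352 meters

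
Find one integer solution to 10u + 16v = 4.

Step 1: Check solvability.
gcd(10, 16) = 2
Since 2 divides 4, solutions exist.

Step 2: Apply extended Euclidean algorithm to find gcd.
We find integers such that 10*x0 + 16*y0 = 2

Step 3: Scale the particular solution.
Multiply by 4/2 = 2:
u = -6, v = 4

Step 4: Verify.
10*(-6) + 16*(4) = 4 = 4 ✓

u = -6, v = 4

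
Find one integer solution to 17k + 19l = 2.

Step 1: Check solvability.
gcd(17, 19) = 1
Since 1 divides 2, solutions exist.

Step 2: Apply extended Euclidean algorithm to find gcd.
We find integers such that 17*x0 + 19*y0 = 1

Step 3: Scale the particular solution.
Multiply by 2/1 = 2:
k = 18, l = -16

Step 4: Verify.
17*(18) + 19*(-16) = 2 = 2 ✓

k = 18, l = -16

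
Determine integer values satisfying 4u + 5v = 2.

Step 1: Check solvability.
gcd(4, 5) = 1
Since 1 divides 2, solutions exist.

Step 2: Apply extended Euclidean algorithm to find gcd.
We find integers such that 4*x0 + 5*y0 = 1

Step 3: Scale the particular solution.
Multiply by 2/1 = 2:
u = -2, v = 2

Step 4: Verify.
4*(-2) + 5*(2) = 2 = 2 ✓

u = -2, v = 2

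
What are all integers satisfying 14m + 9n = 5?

Step 1: Compute gcd(14, 9) = 1.
Since 1 divides 5, solutions exist.

Step 2: Find a particular solution using extended Euclidean algorithm.
We get m₀ = 10, n₀ = -15.
Check: 14*10 + 9*-15 = 5 = 5 ✓

Step 3: Write the general solution.
m = 10 + (9/1)t = 10 + 9t
n = -15 - (14/1)t = -15 - 14t
for any integer t.

m = 10 + 9t, n = -15 - 14t for integer t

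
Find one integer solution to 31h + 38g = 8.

Step 1: Check solvability.
gcd(31, 38) = 1
Since 1 divides 8, solutions exist.

Step 2: Apply extended Euclidean algorithm to find gcd.
We find integers such that 31*x0 + 38*y0 = 1

Step 3: Scale the particular solution.
Multiply by 8/1 = 8:
h = -88, g = 72

Step 4: Verify.
31*(-88) + 38*(72) = 8 = 8 ✓

h = -88, g = 72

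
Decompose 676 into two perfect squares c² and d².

We need to find integers c, d > 0 such that c² + d² = 676.
Trying c = 10: d² = 676 - 10² = 676 - 100 = 576
d = 24
Check: 10² + 24² = 100 + 576 = 676 ✓

676 = 10² + 24²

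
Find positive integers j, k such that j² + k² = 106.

Search for j with 106 - j² a perfect square.
j = 5: 106 - 5² = 106 - 25 = 81 = 9² ✓
So j = 5, k = 9.

j = 5, k = 9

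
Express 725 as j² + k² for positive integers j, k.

We need to find integers j, k > 0 such that j² + k² = 725.
Trying j = 7: k² = 725 - 7² = 725 - 49 = 676
k = 26
Check: 7² + 26² = 49 + 676 = 725 ✓

725 = 7² + 26²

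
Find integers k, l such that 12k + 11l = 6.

Step 1: Check solvability.
gcd(12, 11) = 1
Since 1 divides 6, solutions exist.

Step 2: Apply extended Euclidean algorithm to find gcd.
We find integers such that 12*x0 + 11*y0 = 1

Step 3: Scale the particular solution.
Multiply by 6/1 = 6:
k = 6, l = -6

Step 4: Verify.
12*(6) + 11*(-6) = 6 = 6 ✓

k = 6, l = -6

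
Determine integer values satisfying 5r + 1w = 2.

Step 1: Check solvability.
gcd(5, 1) = 1
Since 1 divides 2, solutions exist.

Step 2: Apply extended Euclidean algorithm to find gcd.
We find integers such that 5*x0 + 1*y0 = 1

Step 3: Scale the particular solution.
Multiply by 2/1 = 2:
r = 0, w = 2

Step 4: Verify.
5*(0) + 1*(2) = 2 = 2 ✓

r = 0, w = 2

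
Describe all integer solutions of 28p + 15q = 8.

Step 1: Compute gcd(28, 15) = 1.
Since 1 divides 8, solutions exist.

Step 2: Find a particular solution using extended Euclidean algorithm.
We get p₀ = 56, q₀ = -104.
Check: 28*56 + 15*-104 = 8 = 8 ✓

Step 3: Write the general solution.
p = 56 + (15/1)t = 56 + 15t
q = -104 - (28/1)t = -104 - 28t
for any integer t.

p = 56 + 15t, q = -104 - 28t for integer t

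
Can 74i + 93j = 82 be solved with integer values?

Step 1: Compute gcd(74, 93).
gcd(74, 93) = 1

Step 2: Check divisibility.
Does 1 divide 82? 82 = 1 x 82, so yes.

By the theorem on linear Diophantine equations, 74i + 93j = 82 has integer solutions if and only if gcd(74, 93) divides 82. Since 1 | 82, solutions exist.

Yes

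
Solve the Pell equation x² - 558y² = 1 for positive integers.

We seek the smallest positive integers (x, y) with x² - 558y² = 1, i.e., x² = 558y² + 1.
Try successive y values:
y = 1: x² = 558·1² + 1 = 559, not a perfect square
y = 2: x² = 558·2² + 1 = 2233, not a perfect square
y = 3: x² = 558·3² + 1 = 5023, not a perfect square
... continuing the search (or via continued fractions) ...
y = 336: x² = 558·336² + 1 = 62995969, x = 7937 ✓

Verify: 7937² - 558·336² = 62995969 - 62995968 = 1 ✓

x = 7937, y = 336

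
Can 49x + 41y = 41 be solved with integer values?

Step 1: Compute gcd(49, 41).
gcd(49, 41) = 1

Step 2: Check divisibility.
Does 1 divide 41? 41 = 1 x 41, so yes.

By the theorem on linear Diophantine equations, 49x + 41y = 41 has integer solutions if and only if gcd(49, 41) divides 41. Since 1 | 41, solutions exist.

Yes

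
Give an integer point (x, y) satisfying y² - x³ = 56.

Try small integer x values and check whether x³ + 56 is a perfect square.
x = 2: x³ + 56 = 2³ + 56 = 8 + 56 = 64
Is 64 a perfect square? 8² = 64 ✓
So (x, y) = (2, 8) is a solution.

x = 2, y = 8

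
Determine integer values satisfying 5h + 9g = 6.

Step 1: Check solvability.
gcd(5, 9) = 1
Since 1 divides 6, solutions exist.

Step 2: Apply extended Euclidean algorithm to find gcd.
We find integers such that 5*x0 + 9*y0 = 1

Step 3: Scale the particular solution.
Multiply by 6/1 = 6:
h = 12, g = -6

Step 4: Verify.
5*(12) + 9*(-6) = 6 = 6 ✓

h = 12, g = -6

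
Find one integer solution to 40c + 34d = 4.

Step 1: Check solvability.
gcd(40, 34) = 2
Since 2 divides 4, solutions exist.

Step 2: Apply extended Euclidean algorithm to find gcd.
We find integers such that 40*x0 + 34*y0 = 2

Step 3: Scale the particular solution.
Multiply by 4/2 = 2:
c = 12, d = -14

Step 4: Verify.
40*(12) + 34*(-14) = 4 = 4 ✓

c = 12, d = -14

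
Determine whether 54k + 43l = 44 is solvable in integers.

Step 1: Compute gcd(54, 43).
gcd(54, 43) = 1

Step 2: Check divisibility.
Does 1 divide 44? 44 = 1 x 44, so yes.

By the theorem on linear Diophantine equations, 54k + 43l = 44 has integer solutions if and only if gcd(54, 43) divides 44. Since 1 | 44, solutions exist.

Yes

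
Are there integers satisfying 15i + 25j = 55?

Step 1: Compute gcd(15, 25).
gcd(15, 25) = 5

Step 2: Check divisibility.
Does 5 divide 55? 55 = 5 x 11, so yes.

By the theorem on linear Diophantine equations, 15i + 25j = 55 has integer solutions if and only if gcd(15, 25) divides 55. Since 5 | 55, solutions exist.

Yes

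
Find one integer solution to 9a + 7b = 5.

Step 1: Check solvability.
gcd(9, 7) = 1
Since 1 divides 5, solutions exist.

Step 2: Apply extended Euclidean algorithm to find gcd.
We find integers such that 9*x0 + 7*y0 = 1

Step 3: Scale the particular solution.
Multiply by 5/1 = 5:
a = -15, b = 20

Step 4: Verify.
9*(-15) + 7*(20) = 5 = 5 ✓

a = -15, b = 20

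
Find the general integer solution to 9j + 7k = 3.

Step 1: Compute gcd(9, 7) = 1.
Since 1 divides 3, solutions exist.

Step 2: Find a particular solution using extended Euclidean algorithm.
We get j₀ = -9, k₀ = 12.
Check: 9*-9 + 7*12 = 3 = 3 ✓

Step 3: Write the general solution.
j = -9 + (7/1)t = -9 + 7t
k = 12 - (9/1)t = 12 - 9t
for any integer t.

j = -9 + 7t, k = 12 - 9t for integer t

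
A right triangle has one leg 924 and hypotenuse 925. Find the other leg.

a² = c² - b² = 855625 - 853776 = 1849
a = 43

43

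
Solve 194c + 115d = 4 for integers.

Step 1: Check solvability.
gcd(194, 115) = 1
Since 1 divides 4, solutions exist.

Step 2: Apply extended Euclidean algorithm to find gcd.
We find integers such that 194*x0 + 115*y0 = 1

Step 3: Scale the particular solution.
Multiply by 4/1 = 4:
c = -64, d = 108

Step 4: Verify.
194*(-64) + 115*(108) = 4 = 4 ✓

c = -64, d = 108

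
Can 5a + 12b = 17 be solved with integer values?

Step 1: Compute gcd(5, 12).
gcd(5, 12) = 1

Step 2: Check divisibility.
Does 1 divide 17? 17 = 1 x 17, so yes.

By the theorem on linear Diophantine equations, 5a + 12b = 17 has integer solutions if and only if gcd(5, 12) divides 17. Since 1 | 17, solutions exist.

Yes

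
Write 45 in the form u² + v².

We need to find integers u, v > 0 such that u² + v² = 45.
Trying u = 3: v² = 45 - 3² = 45 - 9 = 36
v = 6
Check: 3² + 6² = 9 + 36 = 45 ✓

45 = 3² + 6²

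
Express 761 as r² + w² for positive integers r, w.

We need to find integers r, w > 0 such that r² + w² = 761.
Trying r = 19: w² = 761 - 19² = 761 - 361 = 400
w = 20
Check: 19² + 20² = 361 + 400 = 761 ✓

761 = 19² + 20²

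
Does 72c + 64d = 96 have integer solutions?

Step 1: Compute gcd(72, 64).
gcd(72, 64) = 8

Step 2: Check divisibility.
Does 8 divide 96? 96 = 8 x 12, so yes.

By the theorem on linear Diophantine equations, 72c + 64d = 96 has integer solutions if and only if gcd(72, 64) divides 96. Since 8 | 96, solutions exist.

Yes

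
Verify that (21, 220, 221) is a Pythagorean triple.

Compute a² + b²:
21² + 220² = 441 + 48400 = 48841
Compute c²:
221² = 48841
Since 48841 = 48841, it is a Pythagorean triple.

Yes, it is a Pythagorean triple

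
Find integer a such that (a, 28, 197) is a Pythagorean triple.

a² = c² - b² = 197² - 28² = 38809 - 784 = 38025
a = sqrt(38025) = 195

195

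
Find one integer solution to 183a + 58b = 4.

Step 1: Check solvability.
gcd(183, 58) = 1
Since 1 divides 4, solutions exist.

Step 2: Apply extended Euclidean algorithm to find gcd.
We find integers such that 183*x0 + 58*y0 = 1

Step 3: Scale the particular solution.
Multiply by 4/1 = 4:
a = 52, b = -164

Step 4: Verify.
183*(52) + 58*(-164) = 4 = 4 ✓

a = 52, b = -164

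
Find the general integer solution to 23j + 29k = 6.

Step 1: Compute gcd(23, 29) = 1.
Since 1 divides 6, solutions exist.

Step 2: Find a particular solution using extended Euclidean algorithm.
We get j₀ = -30, k₀ = 24.
Check: 23*-30 + 29*24 = 6 = 6 ✓

Step 3: Write the general solution.
j = -30 + (29/1)t = -30 + 29t
k = 24 - (23/1)t = 24 - 23t
for any integer t.

j = -30 + 29t, k = 24 - 23t for integer t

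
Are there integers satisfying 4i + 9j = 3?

Step 1: Compute gcd(4, 9).
gcd(4, 9) = 1

Step 2: Check divisibility.
Does 1 divide 3? 3 = 1 x 3, so yes.

By the theorem on linear Diophantine equations, 4i + 9j = 3 has integer solutions if and only if gcd(4, 9) divides 3. Since 1 | 3, solutions exist.

Yes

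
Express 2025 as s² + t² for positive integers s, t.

We need to find integers s, t > 0 such that s² + t² = 2025.
Trying s = 27: t² = 2025 - 27² = 2025 - 729 = 1296
t = 36
Check: 27² + 36² = 729 + 1296 = 2025 ✓

2025 = 27² + 36²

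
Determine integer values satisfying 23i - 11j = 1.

Step 1: Check solvability.
gcd(23, 11) = 1
Since 1 divides 1, solutions exist.

Step 2: Apply extended Euclidean algorithm to find gcd.
We find integers such that 23*x0 + 11*y0 = 1

Step 3: Scale the particular solution.
Multiply by 1/1 = 1:
i = 1, j = 2

Step 4: Verify.
23*(1) - 11*(2) = 1 = 1 ✓

i = 1, j = 2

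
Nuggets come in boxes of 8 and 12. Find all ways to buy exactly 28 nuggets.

We need non-negative integers (x, y) with 8x + 12y = 28.
For each x in 0..3, check if 28 - 8x is a non-negative multiple of 12.
x = 2: 12y = 12, y = 1 ✓

(2 boxes of 8, 1 boxes of 12)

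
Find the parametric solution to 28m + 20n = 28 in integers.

Step 1: Compute gcd(28, 20) = 4.
Since 4 divides 28, solutions exist.

Step 2: Find a particular solution using extended Euclidean algorithm.
We get m₀ = -14, n₀ = 21.
Check: 28*-14 + 20*21 = 28 = 28 ✓

Step 3: Write the general solution.
m = -14 + (20/4)t = -14 + 5t
n = 21 - (28/4)t = 21 - 7t
for any integer t.

m = -14 + 5t, n = 21 - 7t for integer t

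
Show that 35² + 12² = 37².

Compute a² + b²:
35² + 12² = 1225 + 144 = 1369
Compute c²:
37² = 1369
Since 1369 = 1369, it is a Pythagorean triple.

Yes, it is a Pythagorean triple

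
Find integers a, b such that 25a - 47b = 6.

Step 1: Check solvability.
gcd(25, 47) = 1
Since 1 divides 6, solutions exist.

Step 2: Apply extended Euclidean algorithm to find gcd.
We find integers such that 25*x0 + 47*y0 = 1

Step 3: Scale the particular solution.
Multiply by 6/1 = 6:
a = -90, b = -48

Step 4: Verify.
25*(-90) - 47*(-48) = 6 = 6 ✓

a = -90, b = -48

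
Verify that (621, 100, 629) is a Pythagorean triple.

Compute a² + b² = 621² + 100² = 385641 + 10000 = 395641
Compute c² = 629² = 395641
Since 395641 = 395641, confirmed.

Yes, it is a Pythagorean triple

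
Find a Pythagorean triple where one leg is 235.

We need the other leg and hypotenuse such that 235² + x² = c².
Take x = 1092, c = 1117: 235² + 1092² = 55225 + 1192464 = 1247689 = 1117² ✓
Triple: (235, 1092, 1117)

(235, 1092, 1117)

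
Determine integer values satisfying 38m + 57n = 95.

Step 1: Check solvability.
gcd(38, 57) = 19
Since 19 divides 95, solutions exist.

Step 2: Apply extended Euclidean algorithm to find gcd.
We find integers such that 38*x0 + 57*y0 = 19

Step 3: Scale the particular solution.
Multiply by 95/19 = 5:
m = -5, n = 5

Step 4: Verify.
38*(-5) + 57*(5) = 95 = 95 ✓

m = -5, n = 5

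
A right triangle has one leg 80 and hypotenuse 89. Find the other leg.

a² = c² - b² = 7921 - 6400 = 1521
a = 39

39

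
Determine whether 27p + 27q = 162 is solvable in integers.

Step 1: Compute gcd(27, 27).
gcd(27, 27) = 27

Step 2: Check divisibility.
Does 27 divide 162? 162 = 27 x 6, so yes.

By the theorem on linear Diophantine equations, 27p + 27q = 162 has integer solutions if and only if gcd(27, 27) divides 162. Since 27 | 162, solutions exist.

Yes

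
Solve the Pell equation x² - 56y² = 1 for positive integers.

We seek the smallest positive integers (x, y) with x² - 56y² = 1, i.e., x² = 56y² + 1.
Try successive y values:
y = 1: x² = 56·1² + 1 = 57, not a perfect square
y = 2: x² = 56·2² + 1 = 225, x = 15 ✓

Verify: 15² - 56·2² = 225 - 224 = 1 ✓

x = 15, y = 2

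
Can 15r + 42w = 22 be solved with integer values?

Step 1: Compute gcd(15, 42).
gcd(15, 42) = 3

Step 2: Check divisibility.
Does 3 divide 22? 22 = 3 x 7 + 1, so no.

By the theorem on linear Diophantine equations, 15r + 42w = 22 has integer solutions if and only if gcd(15, 42) divides 22. Since 3 does not divide 22, no solutions exist.

No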